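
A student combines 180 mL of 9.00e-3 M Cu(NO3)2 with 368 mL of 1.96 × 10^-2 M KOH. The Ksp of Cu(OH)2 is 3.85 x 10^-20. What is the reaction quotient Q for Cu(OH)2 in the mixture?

Q ≈ 5.12e-7

Total volume = 180 + 368 = 548 mL.
[Cu^2+] = 9.00 × 10^-3 × (180/548) = 2.956 × 10^-3 M
[OH^-] = 1.96 × 10^-2 × (368/548) = 1.316 × 10^-2 M
Cu(OH)2(s) <=> Cu^2+(aq) + 2 OH^-(aq), so Q = [Cu^2+][OH^-]^2
Q = (2.956 x 10^-3)(1.316 x 10^-2)^2 = 5.12 × 10^-7
Q > Ksp, so Cu(OH)2 will precipitate.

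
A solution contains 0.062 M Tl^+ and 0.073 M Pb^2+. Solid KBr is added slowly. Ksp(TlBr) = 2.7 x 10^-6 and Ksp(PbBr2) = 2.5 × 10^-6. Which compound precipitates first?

TlBr

Each salt begins to precipitate when Q = Ksp, i.e. when [Br^-] reaches its threshold.
For TlBr: 2.7 x 10^-6 = 0.062 × [Br^-]  ⇒  [Br^-] = 4.4 × 10^-5 M.
For PbBr2: 2.5 × 10^-6 = 0.073 × [Br^-]^2  ⇒  [Br^-] = 5.9 × 10^-3 M.
The salt with the lower threshold [Br^-] precipitates first: TlBr.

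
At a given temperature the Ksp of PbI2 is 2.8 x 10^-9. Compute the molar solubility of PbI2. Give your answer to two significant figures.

s ≈ 8.9 × 10^-4 M

PbI2(s) ⇌ Pb^2+ + 2 I^-
Ksp = [Pb^2+][I^-]^2
For each mole of PbI2 that dissolves: [Pb^2+] = s, [I^-] = 2s.
Substituting: Ksp = s(2s)^2 = 4s^3
Solving, s = (2.8 x 10^-9/4)^(1/3) = 8.9 x 10^-4 M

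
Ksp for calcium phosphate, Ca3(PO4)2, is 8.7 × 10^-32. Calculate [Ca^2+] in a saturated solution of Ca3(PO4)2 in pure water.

7.2 × 10^-7 M

Ca3(PO4)2(s) ⇌ 3 Ca^2+(aq) + 2 PO4^3-(aq)
Ksp = [Ca^2+]^3[PO4^3-]^2
For each mole of Ca3(PO4)2 that dissolves: [Ca^2+] = 3s, [PO4^3-] = 2s.
Substituting: Ksp = (3s)^3(2s)^2 = 108s^5
s = (8.7 × 10^-32 / 108)^(1/5) = 2.41 × 10^-7 M
[Ca^2+] = 3s = 7.2 × 10^-7 M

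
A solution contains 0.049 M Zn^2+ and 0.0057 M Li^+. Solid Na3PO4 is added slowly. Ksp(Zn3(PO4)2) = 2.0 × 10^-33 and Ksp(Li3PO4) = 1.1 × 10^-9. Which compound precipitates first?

Precipitation of each salt starts when its ion product equals its Ksp.
For Zn3(PO4)2: 2.0 × 10^-33 = (0.049)^3 × [PO4^3-]^2  ⇒  [PO4^3-] = 4.1 x 10^-15 M.
For Li3PO4: 1.1 × 10^-9 = (0.0057)^3 × [PO4^3-]  ⇒  [PO4^3-] = 5.9 × 10^-3 M.
The salt with the lower threshold [PO4^3-] precipitates first: Zn3(PO4)2.

Zn3(PO4)2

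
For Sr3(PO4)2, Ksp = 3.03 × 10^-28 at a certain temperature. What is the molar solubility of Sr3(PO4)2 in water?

s ≈ 1.23 x 10^-6 M

Sr3(PO4)2(s) ⇌ 3 Sr^2+(aq) + 2 PO4^3-(aq)
Ksp = [Sr^2+]^3[PO4^3-]^2
For each mole of Sr3(PO4)2 that dissolves: [Sr^2+] = 3s, [PO4^3-] = 2s.
Ksp = (3s)^3(2s)^2 = 108s^5
Solving, s = (3.03 × 10^-28/108)^(1/5) = 1.23 × 10^-6 M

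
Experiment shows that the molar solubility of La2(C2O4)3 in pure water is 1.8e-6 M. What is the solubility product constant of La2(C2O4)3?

2.0 × 10^-27

La2(C2O4)3(s) ⇌ 2 La^3+ + 3 C2O4^2-
With molar solubility s: [La^3+] = 2s, [C2O4^2-] = 3s.
Ksp = [La^3+]^2[C2O4^2-]^3
Substituting: Ksp = (2s)^2(3s)^3 = 108s^5
With s = 1.8 x 10^-6: Ksp = 2.0 x 10^-27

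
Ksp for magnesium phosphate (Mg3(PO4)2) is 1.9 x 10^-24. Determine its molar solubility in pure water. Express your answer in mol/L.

Mg3(PO4)2(s) ⇌ 3 Mg^2+ + 2 PO4^3-
Ksp = [Mg^2+]^3[PO4^3-]^2
With molar solubility s: [Mg^2+] = 3s, [PO4^3-] = 2s.
So Ksp = (3s)^3 × (2s)^2 = 108s^5
s^5 = 1.9 x 10^-24 / 108, so s = 7.1 × 10^-6 M

s ≈ 7.1e-6 M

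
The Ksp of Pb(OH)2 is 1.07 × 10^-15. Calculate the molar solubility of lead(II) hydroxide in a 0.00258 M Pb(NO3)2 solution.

Pb(OH)2(s) <=> Pb^2+(aq) + 2 OH^-(aq)
Ksp = [Pb^2+][OH^-]^2
If s mol/L dissolves here, [Pb^2+] = 0.00258 + s ≈ 0.00258, [OH^-] = 2s (common-ion effect: Pb^2+ is already 0.00258 M).
Ksp ≈ 0.00258 × (2s)^2
s = 3.22 × 10^-7 M
Check: s = 3.2 × 10^-7 ≪ 0.00258, so the approximation is valid.

s = 3.22 x 10^-7 M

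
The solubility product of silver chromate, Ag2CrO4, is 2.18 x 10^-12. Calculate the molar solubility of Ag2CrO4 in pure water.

Ag2CrO4(s) ⇌ 2 Ag^+(aq) + CrO4^2-(aq)
Ksp = [Ag^+]^2[CrO4^2-]
For each mole of Ag2CrO4 that dissolves: [Ag^+] = 2s, [CrO4^2-] = s.
Ksp = (2s)^2s = 4s^3
Solving, s = (2.18 x 10^-12/4)^(1/3) = 8.17 × 10^-5 M

s = 8.17 x 10^-5 M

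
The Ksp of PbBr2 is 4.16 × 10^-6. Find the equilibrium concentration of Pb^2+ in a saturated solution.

PbBr2(s) ⇌ Pb^2+ + 2 Br^-
Ksp = [Pb^2+][Br^-]^2
Let s = molar solubility. Then [Pb^2+] = s and [Br^-] = 2s.
So Ksp = s × (2s)^2 = 4s^3
Solving, s = (4.16 × 10^-6/4)^(1/3) = 1.013 × 10^-2 M
[Pb^2+] = s = 1.01 × 10^-2 M

[Pb^2+] = 0.0101 M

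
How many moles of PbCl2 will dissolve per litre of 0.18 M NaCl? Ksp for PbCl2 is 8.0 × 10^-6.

s = 2.5 x 10^-4 M

PbCl2(s) ⇌ Pb^2+(aq) + 2 Cl^-(aq)
Ksp = [Pb^2+][Cl^-]^2
Let s = moles of PbCl2 that dissolve per litre. [Pb^2+] = s, [Cl^-] = 0.18 + 2s ≈ 0.18 (Ksp is small, so little additional dissolves).
Ksp ≈ s × (0.18)^2
s = 2.5 × 10^-4 M
Check: 2s = 4.9 × 10^-4 ≪ 0.18, so the approximation is valid.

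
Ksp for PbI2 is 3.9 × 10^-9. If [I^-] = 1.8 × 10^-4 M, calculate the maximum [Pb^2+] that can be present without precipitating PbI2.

PbI2(s) ⇌ Pb^2+(aq) + 2 I^-(aq)
Ksp = [Pb^2+][I^-]^2
Precipitation begins when Q = Ksp. With [I^-] = 1.8 × 10^-4 M:
3.9 × 10^-9 = (1.8 × 10^-4)^2 × [Pb^2+]
[Pb^2+] = (3.9 × 10^-9 / 3.24 x 10^-8) = 1.2 x 10^-1 M

[Pb^2+] ≈ 0.12 M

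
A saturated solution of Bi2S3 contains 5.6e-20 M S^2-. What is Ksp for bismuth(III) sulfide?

Bi2S3(s) ⇌ 2 Bi^3+(aq) + 3 S^2-(aq)
Stoichiometry gives [Bi^3+] = (2/3)[S^2-] = 3.73 × 10^-20 M.
Ksp = [Bi^3+]^2[S^2-]^3
Ksp = (3.73 × 10^-20)^2 × (5.6 × 10^-20)^3 = 2.4 × 10^-97

Ksp ≈ 2.4 × 10^-97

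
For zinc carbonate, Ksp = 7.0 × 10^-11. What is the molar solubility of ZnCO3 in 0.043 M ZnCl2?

1.6e-9 M

ZnCO3(s) ⇌ Zn^2+(aq) + CO3^2-(aq)
Ksp = [Zn^2+][CO3^2-]
Let s be the molar solubility in this solution. [Zn^2+] = 0.043 + s ≈ 0.043, [CO3^2-] = s (Ksp is small, so little additional dissolves).
Ksp ≈ 0.043 × s
s = 1.6 × 10^-9 M
Check: s = 1.6 x 10^-9 ≪ 0.043, so the approximation is valid.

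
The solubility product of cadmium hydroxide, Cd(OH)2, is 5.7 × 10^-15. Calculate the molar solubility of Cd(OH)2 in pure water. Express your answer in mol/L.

Cd(OH)2(s) <=> Cd^2+(aq) + 2 OH^-(aq)
Ksp = [Cd^2+][OH^-]^2
Let s = molar solubility. Then [Cd^2+] = s and [OH^-] = 2s.
So Ksp = s × (2s)^2 = 4s^3
s^3 = 5.7 × 10^-15 / 4, so s = 1.1 x 10^-5 M

s = 1.1 × 10^-5 M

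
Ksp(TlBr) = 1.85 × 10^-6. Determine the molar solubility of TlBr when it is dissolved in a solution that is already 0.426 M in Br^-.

TlBr(s) <=> Tl^+(aq) + Br^-(aq)
Ksp = [Tl^+][Br^-]
Let s = moles of TlBr that dissolve per litre. [Tl^+] = s, [Br^-] = 0.426 + s ≈ 0.426 (since the Br^- already present dominates).
Ksp ≈ s × 0.426
s = 4.34 × 10^-6 M
Check: s = 4.3 × 10^-6 ≪ 0.426, so the approximation is valid.

s = 4.34e-6 M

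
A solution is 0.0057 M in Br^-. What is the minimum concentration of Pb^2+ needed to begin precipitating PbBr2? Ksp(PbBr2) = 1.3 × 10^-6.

[Pb^2+] = 0.040 M

PbBr2(s) <=> Pb^2+(aq) + 2 Br^-(aq)
Ksp = [Pb^2+][Br^-]^2
Precipitation begins when Q = Ksp. With [Br^-] = 0.0057 M:
1.3 × 10^-6 = (0.0057)^2 × [Pb^2+]
[Pb^2+] = (1.3 × 10^-6 / 3.25 x 10^-5) = 4.0 x 10^-2 M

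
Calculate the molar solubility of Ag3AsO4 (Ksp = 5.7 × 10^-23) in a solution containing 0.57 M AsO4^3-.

s = 1.5 × 10^-8 M

Ag3AsO4(s) ⇌ 3 Ag^+(aq) + AsO4^3-(aq)
Ksp = [Ag^+]^3[AsO4^3-]
Let s = moles of Ag3AsO4 that dissolve per litre. [Ag^+] = 3s, [AsO4^3-] = 0.57 + s ≈ 0.57 (since the AsO4^3- already present dominates).
Ksp ≈ (3s)^3 × 0.57
s = 1.5 × 10^-8 M
Check: s = 1.5 × 10^-8 ≪ 0.57, so the approximation is valid.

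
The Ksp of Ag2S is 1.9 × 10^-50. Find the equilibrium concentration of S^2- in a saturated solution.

1.7e-17 M

Ag2S(s) ⇌ 2 Ag^+(aq) + S^2-(aq)
Ksp = [Ag^+]^2[S^2-]
With molar solubility s: [Ag^+] = 2s, [S^2-] = s.
So Ksp = (2s)^2 × s = 4s^3
Solving, s = (1.9 × 10^-50/4)^(1/3) = 1.68 x 10^-17 M
[S^2-] = s = 1.7 × 10^-17 M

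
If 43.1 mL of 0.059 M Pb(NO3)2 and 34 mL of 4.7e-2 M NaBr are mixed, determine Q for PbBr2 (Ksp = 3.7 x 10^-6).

1.4e-5

Total volume = 43.1 + 34 = 77.1 mL.
[Pb^2+] = 5.9 x 10^-2 × (43.1/77.1) = 3.30 × 10^-2 M
[Br^-] = 4.7 × 10^-2 × (34/77.1) = 2.07 x 10^-2 M
PbBr2(s) <=> Pb^2+ + 2 Br^-, so Q = [Pb^2+][Br^-]^2
Q = (3.30 x 10^-2)(2.07 × 10^-2)^2 = 1.4 × 10^-5
Q > Ksp, so PbBr2 will precipitate.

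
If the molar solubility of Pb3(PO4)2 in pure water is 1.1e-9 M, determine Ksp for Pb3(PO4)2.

Ksp = 1.7 × 10^-43

Pb3(PO4)2(s) ⇌ 3 Pb^2+ + 2 PO4^3-
With molar solubility s: [Pb^2+] = 3s, [PO4^3-] = 2s.
Ksp = [Pb^2+]^3[PO4^3-]^2
Ksp = (3s)^3(2s)^2 = 108s^5
Ksp = 108 × (1.1 × 10^-9)^5 = 1.7 × 10^-43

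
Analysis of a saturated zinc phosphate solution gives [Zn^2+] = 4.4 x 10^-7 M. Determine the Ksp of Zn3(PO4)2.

7.3 × 10^-33

Zn3(PO4)2(s) <=> 3 Zn^2+(aq) + 2 PO4^3-(aq)
Stoichiometry gives [PO4^3-] = (2/3)[Zn^2+] = 2.93 × 10^-7 M.
Ksp = [Zn^2+]^3[PO4^3-]^2
Ksp = (4.4 × 10^-7)^3 × (2.93 × 10^-7)^2 = 7.3 × 10^-33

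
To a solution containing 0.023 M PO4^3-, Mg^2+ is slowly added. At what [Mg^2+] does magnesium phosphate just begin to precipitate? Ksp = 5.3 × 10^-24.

Mg3(PO4)2(s) ⇌ 3 Mg^2+(aq) + 2 PO4^3-(aq)
Ksp = [Mg^2+]^3[PO4^3-]^2
Precipitation begins when Q = Ksp. With [PO4^3-] = 0.023 M:
5.3 × 10^-24 = (0.023)^2 × [Mg^2+]^3
[Mg^2+] = (5.3 × 10^-24 / 5.29 × 10^-4)^(1/3) = 2.2 x 10^-7 M

[Mg^2+] = 2.2 × 10^-7 M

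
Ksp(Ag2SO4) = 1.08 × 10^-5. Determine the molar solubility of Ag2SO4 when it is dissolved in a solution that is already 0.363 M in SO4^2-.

Ag2SO4(s) ⇌ 2 Ag^+ + SO4^2-
Ksp = [Ag^+]^2[SO4^2-]
If s mol/L dissolves here, [Ag^+] = 2s, [SO4^2-] = 0.363 + s ≈ 0.363 (Ksp is small, so little additional dissolves).
Ksp ≈ (2s)^2 × 0.363
s = 2.73 x 10^-3 M
Check: s = 2.7 × 10^-3 ≪ 0.363, so the approximation is valid.

s ≈ 2.73 x 10^-3 M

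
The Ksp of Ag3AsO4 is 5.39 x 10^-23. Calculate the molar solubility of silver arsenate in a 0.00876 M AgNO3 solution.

Ag3AsO4(s) ⇌ 3 Ag^+ + AsO4^3-
Ksp = [Ag^+]^3[AsO4^3-]
If s mol/L dissolves here, [Ag^+] = 0.00876 + 3s ≈ 0.00876, [AsO4^3-] = s (common-ion effect: Ag^+ is already 0.00876 M).
Ksp ≈ (0.00876)^3 × s
s = 8.02 × 10^-17 M
Check: 3s = 2.4 x 10^-16 ≪ 0.00876, so the approximation is valid.

8.02 × 10^-17 M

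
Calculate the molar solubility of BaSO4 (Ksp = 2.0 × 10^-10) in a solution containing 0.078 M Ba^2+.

s ≈ 2.6e-9 M

BaSO4(s) ⇌ Ba^2+ + SO4^2-
Ksp = [Ba^2+][SO4^2-]
Let s be the molar solubility in this solution. [Ba^2+] = 0.078 + s ≈ 0.078, [SO4^2-] = s (Ksp is small, so little additional dissolves).
Ksp ≈ 0.078 × s
s = 2.6 × 10^-9 M
Check: s = 2.6 x 10^-9 ≪ 0.078, so the approximation is valid.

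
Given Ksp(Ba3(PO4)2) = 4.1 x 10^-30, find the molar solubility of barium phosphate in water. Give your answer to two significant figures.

Ba3(PO4)2(s) ⇌ 3 Ba^2+(aq) + 2 PO4^3-(aq)
Ksp = [Ba^2+]^3[PO4^3-]^2
If s mol/L of Ba3(PO4)2 dissolves, [Ba^2+] = 3s and [PO4^3-] = 2s.
So Ksp = (3s)^3 × (2s)^2 = 108s^5
s = (4.1 x 10^-30 / 108)^(1/5) = 5.2 x 10^-7 M

s = 5.2 x 10^-7 M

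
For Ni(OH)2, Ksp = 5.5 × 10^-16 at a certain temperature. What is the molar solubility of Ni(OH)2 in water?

Ni(OH)2(s) ⇌ Ni^2+ + 2 OH^-
Ksp = [Ni^2+][OH^-]^2
If s mol/L of Ni(OH)2 dissolves, [Ni^2+] = s and [OH^-] = 2s.
Substituting: Ksp = s(2s)^2 = 4s^3
Solving, s = (5.5 × 10^-16/4)^(1/3) = 5.2 × 10^-6 M

s ≈ 5.2 x 10^-6 M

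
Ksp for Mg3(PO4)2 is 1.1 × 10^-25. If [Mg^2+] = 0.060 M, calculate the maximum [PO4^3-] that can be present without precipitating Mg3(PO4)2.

Mg3(PO4)2(s) ⇌ 3 Mg^2+ + 2 PO4^3-
Ksp = [Mg^2+]^3[PO4^3-]^2
Precipitation begins when Q = Ksp. With [Mg^2+] = 0.060 M:
1.1 × 10^-25 = (0.060)^3 × [PO4^3-]^2
[PO4^3-] = (1.1 × 10^-25 / 2.16 x 10^-4)^(1/2) = 2.3 × 10^-11 M

2.3 × 10^-11 M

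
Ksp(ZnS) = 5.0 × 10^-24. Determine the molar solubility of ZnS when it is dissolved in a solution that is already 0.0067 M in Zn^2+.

s = 7.5 × 10^-22 M

ZnS(s) ⇌ Zn^2+ + S^2-
Ksp = [Zn^2+][S^2-]
If s mol/L dissolves here, [Zn^2+] = 0.0067 + s ≈ 0.0067, [S^2-] = s (since the Zn^2+ already present dominates).
Ksp ≈ 0.0067 × s
s = 7.5 × 10^-22 M
Check: s = 7.5 × 10^-22 ≪ 0.0067, so the approximation is valid.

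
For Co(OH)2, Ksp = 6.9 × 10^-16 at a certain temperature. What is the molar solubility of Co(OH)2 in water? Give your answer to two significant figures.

Co(OH)2(s) ⇌ Co^2+ + 2 OH^-
Ksp = [Co^2+][OH^-]^2
With molar solubility s: [Co^2+] = s, [OH^-] = 2s.
Ksp = s(2s)^2 = 4s^3
s = (6.9 × 10^-16 / 4)^(1/3) = 5.6 x 10^-6 M

s = 5.6 × 10^-6 M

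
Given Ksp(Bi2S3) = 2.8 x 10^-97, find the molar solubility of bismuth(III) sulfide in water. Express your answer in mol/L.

s ≈ 1.9 x 10^-20 M

Bi2S3(s) ⇌ 2 Bi^3+ + 3 S^2-
Ksp = [Bi^3+]^2[S^2-]^3
For each mole of Bi2S3 that dissolves: [Bi^3+] = 2s, [S^2-] = 3s.
So Ksp = (2s)^2 × (3s)^3 = 108s^5
s = (2.8 x 10^-97 / 108)^(1/5) = 1.9 x 10^-20 M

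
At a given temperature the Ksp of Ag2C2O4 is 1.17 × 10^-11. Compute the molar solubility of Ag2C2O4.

Ag2C2O4(s) ⇌ 2 Ag^+(aq) + C2O4^2-(aq)
Ksp = [Ag^+]^2[C2O4^2-]
Let s = molar solubility. Then [Ag^+] = 2s and [C2O4^2-] = s.
Substituting: Ksp = (2s)^2s = 4s^3
s = (1.17 × 10^-11 / 4)^(1/3) = 1.43 × 10^-4 M

s = 1.43 × 10^-4 M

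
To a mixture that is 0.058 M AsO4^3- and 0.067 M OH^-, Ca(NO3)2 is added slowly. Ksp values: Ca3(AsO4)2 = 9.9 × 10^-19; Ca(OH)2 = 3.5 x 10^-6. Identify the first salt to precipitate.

Precipitation of each salt starts when its ion product equals its Ksp.
For Ca3(AsO4)2: 9.9 × 10^-19 = (0.058)^2 × [Ca^2+]^3  ⇒  [Ca^2+] = 6.7 × 10^-6 M.
For Ca(OH)2: 3.5 x 10^-6 = (0.067)^2 × [Ca^2+]  ⇒  [Ca^2+] = 7.8 × 10^-4 M.
The salt with the lower threshold [Ca^2+] precipitates first: Ca3(AsO4)2.

Ca3(AsO4)2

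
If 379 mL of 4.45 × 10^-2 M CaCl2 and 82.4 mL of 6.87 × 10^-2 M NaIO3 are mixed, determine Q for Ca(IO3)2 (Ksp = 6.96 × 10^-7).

Q ≈ 5.50 × 10^-6

Total volume = 379 + 82.4 = 461.4 mL.
[Ca^2+] = 4.45 × 10^-2 × (379/461.4) = 3.655 x 10^-2 M
[IO3^-] = 6.87 × 10^-2 × (82.4/461.4) = 1.227 × 10^-2 M
Ca(IO3)2(s) ⇌ Ca^2+(aq) + 2 IO3^-(aq), so Q = [Ca^2+][IO3^-]^2
Q = (3.655 × 10^-2)(1.227 x 10^-2)^2 = 5.50 x 10^-6
Q > Ksp, so Ca(IO3)2 will precipitate.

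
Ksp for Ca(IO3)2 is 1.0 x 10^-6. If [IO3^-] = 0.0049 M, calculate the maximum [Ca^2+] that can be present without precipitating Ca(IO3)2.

Ca(IO3)2(s) ⇌ Ca^2+(aq) + 2 IO3^-(aq)
Ksp = [Ca^2+][IO3^-]^2
Precipitation begins when Q = Ksp. With [IO3^-] = 0.0049 M:
1.0 x 10^-6 = (0.0049)^2 × [Ca^2+]
[Ca^2+] = (1.0 x 10^-6 / 2.40 × 10^-5) = 4.2 × 10^-2 M

[Ca^2+] ≈ 4.2 × 10^-2 M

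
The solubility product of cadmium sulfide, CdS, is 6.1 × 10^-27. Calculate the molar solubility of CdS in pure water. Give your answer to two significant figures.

7.8 × 10^-14 M

CdS(s) <=> Cd^2+ + S^2-
Ksp = [Cd^2+][S^2-]
With molar solubility s: [Cd^2+] = s, [S^2-] = s.
Ksp = (s)(s) = s^2
s = (6.1 × 10^-27)^(1/2) = 7.8 × 10^-14 M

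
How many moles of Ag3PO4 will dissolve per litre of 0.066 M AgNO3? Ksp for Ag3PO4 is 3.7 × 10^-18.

1.3 × 10^-14 M

Ag3PO4(s) <=> 3 Ag^+ + PO4^3-
Ksp = [Ag^+]^3[PO4^3-]
Let s be the molar solubility in this solution. [Ag^+] = 0.066 + 3s ≈ 0.066, [PO4^3-] = s (Ksp is small, so little additional dissolves).
Ksp ≈ (0.066)^3 × s
s = 1.3 × 10^-14 M
Check: 3s = 3.9 × 10^-14 ≪ 0.066, so the approximation is valid.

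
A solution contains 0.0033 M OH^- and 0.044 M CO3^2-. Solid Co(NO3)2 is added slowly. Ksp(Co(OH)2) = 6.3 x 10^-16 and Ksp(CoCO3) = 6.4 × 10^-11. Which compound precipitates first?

Co(OH)2

Each salt begins to precipitate when Q = Ksp, i.e. when [Co^2+] reaches its threshold.
For Co(OH)2: 6.3 x 10^-16 = (0.0033)^2 × [Co^2+]  ⇒  [Co^2+] = 5.8 x 10^-11 M.
For CoCO3: 6.4 × 10^-11 = 0.044 × [Co^2+]  ⇒  [Co^2+] = 1.5 x 10^-9 M.
The salt with the lower threshold [Co^2+] precipitates first: Co(OH)2.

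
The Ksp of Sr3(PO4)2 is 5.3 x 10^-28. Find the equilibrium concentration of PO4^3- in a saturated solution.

Sr3(PO4)2(s) ⇌ 3 Sr^2+(aq) + 2 PO4^3-(aq)
Ksp = [Sr^2+]^3[PO4^3-]^2
Let s = molar solubility. Then [Sr^2+] = 3s and [PO4^3-] = 2s.
Ksp = (3s)^3(2s)^2 = 108s^5
s = (5.3 x 10^-28 / 108)^(1/5) = 1.37 × 10^-6 M
[PO4^3-] = 2s = 2.7 × 10^-6 M

2.7 × 10^-6 M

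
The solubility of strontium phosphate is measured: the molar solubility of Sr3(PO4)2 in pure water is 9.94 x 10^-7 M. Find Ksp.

Ksp ≈ 1.05 × 10^-28

Sr3(PO4)2(s) ⇌ 3 Sr^2+ + 2 PO4^3-
With molar solubility s: [Sr^2+] = 3s, [PO4^3-] = 2s.
Ksp = [Sr^2+]^3[PO4^3-]^2
Substituting: Ksp = (3s)^3(2s)^2 = 108s^5
With s = 9.94 x 10^-7: Ksp = 1.05 × 10^-28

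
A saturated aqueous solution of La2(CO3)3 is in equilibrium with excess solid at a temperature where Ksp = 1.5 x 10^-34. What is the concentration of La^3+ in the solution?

1.3 x 10^-7 M

La2(CO3)3(s) ⇌ 2 La^3+ + 3 CO3^2-
Ksp = [La^3+]^2[CO3^2-]^3
If s mol/L of La2(CO3)3 dissolves, [La^3+] = 2s and [CO3^2-] = 3s.
Substituting: Ksp = (2s)^2(3s)^3 = 108s^5
s^5 = 1.5 x 10^-34 / 108, so s = 6.74 × 10^-8 M
[La^3+] = 2s = 1.3 × 10^-7 M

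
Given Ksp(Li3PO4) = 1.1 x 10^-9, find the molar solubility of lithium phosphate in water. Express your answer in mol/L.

Li3PO4(s) ⇌ 3 Li^+(aq) + PO4^3-(aq)
Ksp = [Li^+]^3[PO4^3-]
If s mol/L of Li3PO4 dissolves, [Li^+] = 3s and [PO4^3-] = s.
So Ksp = (3s)^3 × s = 27s^4
s = (1.1 x 10^-9 / 27)^(1/4) = 2.5 × 10^-3 M

s ≈ 2.5e-3 M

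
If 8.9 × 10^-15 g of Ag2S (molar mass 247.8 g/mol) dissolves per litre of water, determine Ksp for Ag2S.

1.9 × 10^-49

Molar solubility s = (8.9 × 10^-15 g/L) / (247.8 g/mol) = 3.59 × 10^-17 M.
Ag2S(s) ⇌ 2 Ag^+(aq) + S^2-(aq)
Let s = molar solubility. Then [Ag^+] = 2s and [S^2-] = s.
Ksp = [Ag^+]^2[S^2-]
Ksp = (2s)^2s = 4s^3
Ksp = 4 × (3.59 x 10^-17)^3 = 1.9 × 10^-49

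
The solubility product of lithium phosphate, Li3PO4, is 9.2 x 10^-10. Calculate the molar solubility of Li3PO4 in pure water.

Li3PO4(s) <=> 3 Li^+(aq) + PO4^3-(aq)
Ksp = [Li^+]^3[PO4^3-]
Let s = molar solubility. Then [Li^+] = 3s and [PO4^3-] = s.
Ksp = (3s)^3s = 27s^4
Solving, s = (9.2 x 10^-10/27)^(1/4) = 2.4 x 10^-3 M

2.4 x 10^-3 M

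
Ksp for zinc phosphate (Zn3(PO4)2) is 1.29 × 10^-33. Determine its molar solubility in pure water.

1.04 × 10^-7 M

Zn3(PO4)2(s) <=> 3 Zn^2+(aq) + 2 PO4^3-(aq)
Ksp = [Zn^2+]^3[PO4^3-]^2
For each mole of Zn3(PO4)2 that dissolves: [Zn^2+] = 3s, [PO4^3-] = 2s.
Substituting: Ksp = (3s)^3(2s)^2 = 108s^5
Solving, s = (1.29 × 10^-33/108)^(1/5) = 1.04 × 10^-7 M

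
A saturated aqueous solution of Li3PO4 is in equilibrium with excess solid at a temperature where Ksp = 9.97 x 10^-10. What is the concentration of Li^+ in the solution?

Li3PO4(s) ⇌ 3 Li^+ + PO4^3-
Ksp = [Li^+]^3[PO4^3-]
Let s = molar solubility. Then [Li^+] = 3s and [PO4^3-] = s.
Ksp = (3s)^3s = 27s^4
Solving, s = (9.97 x 10^-10/27)^(1/4) = 2.465 × 10^-3 M
[Li^+] = 3s = 7.40 × 10^-3 M

[Li^+] ≈ 7.40 x 10^-3 M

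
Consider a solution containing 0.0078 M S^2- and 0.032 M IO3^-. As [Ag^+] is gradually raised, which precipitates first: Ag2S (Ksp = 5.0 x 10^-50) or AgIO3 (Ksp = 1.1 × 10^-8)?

Ag2S

Precipitation of each salt starts when its ion product equals its Ksp.
For Ag2S: 5.0 x 10^-50 = 0.0078 × [Ag^+]^2  ⇒  [Ag^+] = 2.5 x 10^-24 M.
For AgIO3: 1.1 × 10^-8 = 0.032 × [Ag^+]  ⇒  [Ag^+] = 3.4 × 10^-7 M.
The salt with the lower threshold [Ag^+] precipitates first: Ag2S.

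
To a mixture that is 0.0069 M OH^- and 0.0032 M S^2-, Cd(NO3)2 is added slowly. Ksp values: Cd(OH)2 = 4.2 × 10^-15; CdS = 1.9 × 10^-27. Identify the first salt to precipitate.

CdS

Precipitation of each salt starts when its ion product equals its Ksp.
For Cd(OH)2: 4.2 × 10^-15 = (0.0069)^2 × [Cd^2+]  ⇒  [Cd^2+] = 8.8 × 10^-11 M.
For CdS: 1.9 × 10^-27 = 0.0032 × [Cd^2+]  ⇒  [Cd^2+] = 5.9 × 10^-25 M.
The salt with the lower threshold [Cd^2+] precipitates first: CdS.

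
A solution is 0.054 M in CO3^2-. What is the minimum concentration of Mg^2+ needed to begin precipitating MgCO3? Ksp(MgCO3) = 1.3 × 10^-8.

2.4 x 10^-7 M

MgCO3(s) <=> Mg^2+(aq) + CO3^2-(aq)
Ksp = [Mg^2+][CO3^2-]
Precipitation begins when Q = Ksp. With [CO3^2-] = 0.054 M:
1.3 × 10^-8 = (0.054) × [Mg^2+]
[Mg^2+] = (1.3 × 10^-8 / 5.4 × 10^-2) = 2.4 × 10^-7 M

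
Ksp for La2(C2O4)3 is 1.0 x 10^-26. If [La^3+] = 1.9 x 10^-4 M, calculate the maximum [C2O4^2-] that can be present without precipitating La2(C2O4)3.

La2(C2O4)3(s) <=> 2 La^3+(aq) + 3 C2O4^2-(aq)
Ksp = [La^3+]^2[C2O4^2-]^3
Precipitation begins when Q = Ksp. With [La^3+] = 1.9 x 10^-4 M:
1.0 x 10^-26 = (1.9 x 10^-4)^2 × [C2O4^2-]^3
[C2O4^2-] = (1.0 x 10^-26 / 3.61 × 10^-8)^(1/3) = 6.5 × 10^-7 M

[C2O4^2-] = 6.5e-7 M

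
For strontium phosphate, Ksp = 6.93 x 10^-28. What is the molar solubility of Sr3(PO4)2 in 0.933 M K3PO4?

Sr3(PO4)2(s) ⇌ 3 Sr^2+ + 2 PO4^3-
Ksp = [Sr^2+]^3[PO4^3-]^2
Let s = moles of Sr3(PO4)2 that dissolve per litre. [Sr^2+] = 3s, [PO4^3-] = 0.933 + 2s ≈ 0.933 (since PO4^3- from K3PO4 dominates).
Ksp ≈ (3s)^3 × (0.933)^2
s = 3.09 × 10^-10 M
Check: 2s = 6.2 × 10^-10 ≪ 0.933, so the approximation is valid.

s = 3.09e-10 M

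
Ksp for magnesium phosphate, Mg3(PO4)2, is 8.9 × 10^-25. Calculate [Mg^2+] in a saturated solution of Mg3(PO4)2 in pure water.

Mg3(PO4)2(s) <=> 3 Mg^2+ + 2 PO4^3-
Ksp = [Mg^2+]^3[PO4^3-]^2
With molar solubility s: [Mg^2+] = 3s, [PO4^3-] = 2s.
Ksp = (3s)^3(2s)^2 = 108s^5
s = (8.9 × 10^-25 / 108)^(1/5) = 6.07 x 10^-6 M
[Mg^2+] = 3s = 1.8 x 10^-5 M

[Mg^2+] = 1.8 × 10^-5 M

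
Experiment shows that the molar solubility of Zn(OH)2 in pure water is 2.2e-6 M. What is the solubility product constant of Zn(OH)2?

Zn(OH)2(s) <=> Zn^2+(aq) + 2 OH^-(aq)
For each mole of Zn(OH)2 that dissolves: [Zn^2+] = s, [OH^-] = 2s.
Ksp = [Zn^2+][OH^-]^2
So Ksp = s × (2s)^2 = 4s^3
With s = 2.2 × 10^-6: Ksp = 4.3 × 10^-17

Ksp ≈ 4.3 × 10^-17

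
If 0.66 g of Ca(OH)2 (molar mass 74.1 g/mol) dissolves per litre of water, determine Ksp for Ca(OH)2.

Ksp ≈ 2.8 × 10^-6

Molar solubility s = (6.6 × 10^-1 g/L) / (74.1 g/mol) = 8.91 x 10^-3 M.
Ca(OH)2(s) ⇌ Ca^2+ + 2 OH^-
Let s = molar solubility. Then [Ca^2+] = s and [OH^-] = 2s.
Ksp = [Ca^2+][OH^-]^2
Substituting: Ksp = s(2s)^2 = 4s^3
Ksp = 4 × (8.91 × 10^-3)^3 = 2.8 × 10^-6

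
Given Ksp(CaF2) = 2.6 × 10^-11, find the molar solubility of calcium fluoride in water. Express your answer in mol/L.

s ≈ 1.9e-4 M

CaF2(s) ⇌ Ca^2+ + 2 F^-
Ksp = [Ca^2+][F^-]^2
Let s = molar solubility. Then [Ca^2+] = s and [F^-] = 2s.
Substituting: Ksp = s(2s)^2 = 4s^3
Solving, s = (2.6 × 10^-11/4)^(1/3) = 1.9 × 10^-4 M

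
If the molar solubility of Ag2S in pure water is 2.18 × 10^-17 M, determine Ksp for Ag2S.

Ksp = 4.14 x 10^-50

Ag2S(s) ⇌ 2 Ag^+(aq) + S^2-(aq)
For each mole of Ag2S that dissolves: [Ag^+] = 2s, [S^2-] = s.
Ksp = [Ag^+]^2[S^2-]
Substituting: Ksp = (2s)^2s = 4s^3
Ksp = 4 × (2.18 × 10^-17)^3 = 4.14 × 10^-50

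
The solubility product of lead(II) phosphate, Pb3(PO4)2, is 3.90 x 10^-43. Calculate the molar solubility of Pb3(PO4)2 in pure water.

s ≈ 1.29e-9 M

Pb3(PO4)2(s) <=> 3 Pb^2+(aq) + 2 PO4^3-(aq)
Ksp = [Pb^2+]^3[PO4^3-]^2
Let s = molar solubility. Then [Pb^2+] = 3s and [PO4^3-] = 2s.
So Ksp = (3s)^3 × (2s)^2 = 108s^5
s^5 = 3.90 x 10^-43 / 108, so s = 1.29 × 10^-9 M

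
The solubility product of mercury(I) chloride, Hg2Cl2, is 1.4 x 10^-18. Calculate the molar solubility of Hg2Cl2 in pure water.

Hg2Cl2(s) ⇌ Hg2^2+(aq) + 2 Cl^-(aq)
Ksp = [Hg2^2+][Cl^-]^2
Let s = molar solubility. Then [Hg2^2+] = s and [Cl^-] = 2s.
Substituting: Ksp = s(2s)^2 = 4s^3
s = (1.4 x 10^-18 / 4)^(1/3) = 7.0 x 10^-7 M

s ≈ 7.0e-7 M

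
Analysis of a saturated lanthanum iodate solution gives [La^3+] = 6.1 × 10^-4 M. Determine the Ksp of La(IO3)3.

Ksp = 3.7e-12

La(IO3)3(s) ⇌ La^3+ + 3 IO3^-
Stoichiometry gives [IO3^-] = (3/1)[La^3+] = 1.83 × 10^-3 M.
Ksp = [La^3+][IO3^-]^3
Ksp = 6.1 × 10^-4 × (1.83 × 10^-3)^3 = 3.7 × 10^-12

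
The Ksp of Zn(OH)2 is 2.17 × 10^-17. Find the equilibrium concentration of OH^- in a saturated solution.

3.51 × 10^-6 M

Zn(OH)2(s) <=> Zn^2+(aq) + 2 OH^-(aq)
Ksp = [Zn^2+][OH^-]^2
With molar solubility s: [Zn^2+] = s, [OH^-] = 2s.
So Ksp = s × (2s)^2 = 4s^3
s^3 = 2.17 × 10^-17 / 4, so s = 1.757 × 10^-6 M
[OH^-] = 2s = 3.51 × 10^-6 M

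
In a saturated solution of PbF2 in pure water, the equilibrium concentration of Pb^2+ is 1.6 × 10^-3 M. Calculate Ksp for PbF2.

Ksp = 1.6 × 10^-8

PbF2(s) ⇌ Pb^2+ + 2 F^-
Stoichiometry gives [F^-] = (2/1)[Pb^2+] = 3.20 × 10^-3 M.
Ksp = [Pb^2+][F^-]^2
Ksp = 1.6 × 10^-3 × (3.20 × 10^-3)^2 = 1.6 × 10^-8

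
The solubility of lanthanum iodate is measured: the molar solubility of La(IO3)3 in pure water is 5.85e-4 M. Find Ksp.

La(IO3)3(s) <=> La^3+(aq) + 3 IO3^-(aq)
With molar solubility s: [La^3+] = s, [IO3^-] = 3s.
Ksp = [La^3+][IO3^-]^3
So Ksp = s × (3s)^3 = 27s^4
Ksp = 27 × (5.85 × 10^-4)^4 = 3.16 × 10^-12

Ksp = 3.16 × 10^-12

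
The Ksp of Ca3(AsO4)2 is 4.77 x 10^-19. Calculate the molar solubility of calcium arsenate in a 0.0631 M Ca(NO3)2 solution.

2.18 × 10^-8 M

Ca3(AsO4)2(s) <=> 3 Ca^2+(aq) + 2 AsO4^3-(aq)
Ksp = [Ca^2+]^3[AsO4^3-]^2
Let s = moles of Ca3(AsO4)2 that dissolve per litre. [Ca^2+] = 0.0631 + 3s ≈ 0.0631, [AsO4^3-] = 2s (since Ca^2+ from Ca(NO3)2 dominates).
Ksp ≈ (0.0631)^3 × (2s)^2
s = 2.18 x 10^-8 M
Check: 3s = 6.5 x 10^-8 ≪ 0.0631, so the approximation is valid.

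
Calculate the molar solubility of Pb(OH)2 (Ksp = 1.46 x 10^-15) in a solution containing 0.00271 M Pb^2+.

3.67 x 10^-7 M

Pb(OH)2(s) ⇌ Pb^2+ + 2 OH^-
Ksp = [Pb^2+][OH^-]^2
Let s = moles of Pb(OH)2 that dissolve per litre. [Pb^2+] = 0.00271 + s ≈ 0.00271, [OH^-] = 2s (Ksp is small, so little additional dissolves).
Ksp ≈ 0.00271 × (2s)^2
s = 3.67 × 10^-7 M
Check: s = 3.7 × 10^-7 ≪ 0.00271, so the approximation is valid.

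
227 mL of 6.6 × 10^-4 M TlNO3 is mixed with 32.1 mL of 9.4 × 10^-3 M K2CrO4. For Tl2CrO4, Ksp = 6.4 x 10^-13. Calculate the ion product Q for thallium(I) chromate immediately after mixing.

Q ≈ 3.9e-10

Total volume = 227 + 32.1 = 259.1 mL.
[Tl^+] = 6.6 × 10^-4 × (227/259.1) = 5.78 x 10^-4 M
[CrO4^2-] = 9.4 × 10^-3 × (32.1/259.1) = 1.16 × 10^-3 M
Tl2CrO4(s) ⇌ 2 Tl^+(aq) + CrO4^2-(aq), so Q = [Tl^+]^2[CrO4^2-]
Q = (5.78 × 10^-4)^2(1.16 x 10^-3) = 3.9 × 10^-10
Q > Ksp, so Tl2CrO4 will precipitate.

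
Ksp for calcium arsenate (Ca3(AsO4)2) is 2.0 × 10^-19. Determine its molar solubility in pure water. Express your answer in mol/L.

s = 7.1e-5 M

Ca3(AsO4)2(s) ⇌ 3 Ca^2+(aq) + 2 AsO4^3-(aq)
Ksp = [Ca^2+]^3[AsO4^3-]^2
Let s = molar solubility. Then [Ca^2+] = 3s and [AsO4^3-] = 2s.
Substituting: Ksp = (3s)^3(2s)^2 = 108s^5
Solving, s = (2.0 × 10^-19/108)^(1/5) = 7.1 × 10^-5 M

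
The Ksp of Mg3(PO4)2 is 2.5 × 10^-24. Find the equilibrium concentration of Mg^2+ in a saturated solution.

Mg3(PO4)2(s) ⇌ 3 Mg^2+ + 2 PO4^3-
Ksp = [Mg^2+]^3[PO4^3-]^2
With molar solubility s: [Mg^2+] = 3s, [PO4^3-] = 2s.
Substituting: Ksp = (3s)^3(2s)^2 = 108s^5
Solving, s = (2.5 × 10^-24/108)^(1/5) = 7.46 × 10^-6 M
[Mg^2+] = 3s = 2.2 × 10^-5 M

[Mg^2+] ≈ 2.2 × 10^-5 M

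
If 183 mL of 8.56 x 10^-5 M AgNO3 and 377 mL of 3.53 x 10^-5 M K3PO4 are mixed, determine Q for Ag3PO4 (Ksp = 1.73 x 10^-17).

Total volume = 183 + 377 = 560 mL.
[Ag^+] = 8.56 × 10^-5 × (183/560) = 2.797 x 10^-5 M
[PO4^3-] = 3.53 × 10^-5 × (377/560) = 2.376 × 10^-5 M
Ag3PO4(s) ⇌ 3 Ag^+ + PO4^3-, so Q = [Ag^+]^3[PO4^3-]
Q = (2.797 × 10^-5)^3(2.376 × 10^-5) = 5.20 x 10^-19
Q < Ksp, so no precipitate of Ag3PO4 forms.

Q = 5.20e-19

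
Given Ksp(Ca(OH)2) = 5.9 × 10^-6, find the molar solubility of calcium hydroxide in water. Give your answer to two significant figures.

s ≈ 1.1e-2 M

Ca(OH)2(s) <=> Ca^2+(aq) + 2 OH^-(aq)
Ksp = [Ca^2+][OH^-]^2
If s mol/L of Ca(OH)2 dissolves, [Ca^2+] = s and [OH^-] = 2s.
Substituting: Ksp = s(2s)^2 = 4s^3
s = (5.9 × 10^-6 / 4)^(1/3) = 1.1 x 10^-2 M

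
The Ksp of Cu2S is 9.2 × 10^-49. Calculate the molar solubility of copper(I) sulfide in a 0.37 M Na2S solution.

7.9 × 10^-25 M

Cu2S(s) <=> 2 Cu^+ + S^2-
Ksp = [Cu^+]^2[S^2-]
If s mol/L dissolves here, [Cu^+] = 2s, [S^2-] = 0.37 + s ≈ 0.37 (Ksp is small, so little additional dissolves).
Ksp ≈ (2s)^2 × 0.37
s = 7.9 × 10^-25 M
Check: s = 7.9 × 10^-25 ≪ 0.37, so the approximation is valid.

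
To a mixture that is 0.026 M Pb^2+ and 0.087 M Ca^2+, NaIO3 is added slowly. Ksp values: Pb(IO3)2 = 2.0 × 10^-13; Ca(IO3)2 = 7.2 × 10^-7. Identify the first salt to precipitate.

Each salt begins to precipitate when Q = Ksp, i.e. when [IO3^-] reaches its threshold.
For Pb(IO3)2: 2.0 × 10^-13 = 0.026 × [IO3^-]^2  ⇒  [IO3^-] = 2.8 x 10^-6 M.
For Ca(IO3)2: 7.2 × 10^-7 = 0.087 × [IO3^-]^2  ⇒  [IO3^-] = 2.9 × 10^-3 M.
The salt with the lower threshold [IO3^-] precipitates first: Pb(IO3)2.

Pb(IO3)2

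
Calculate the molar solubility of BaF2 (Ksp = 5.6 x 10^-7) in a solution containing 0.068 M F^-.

s = 1.2e-4 M

BaF2(s) <=> Ba^2+(aq) + 2 F^-(aq)
Ksp = [Ba^2+][F^-]^2
If s mol/L dissolves here, [Ba^2+] = s, [F^-] = 0.068 + 2s ≈ 0.068 (since the F^- already present dominates).
Ksp ≈ s × (0.068)^2
s = 1.2 × 10^-4 M
Check: 2s = 2.4 × 10^-4 ≪ 0.068, so the approximation is valid.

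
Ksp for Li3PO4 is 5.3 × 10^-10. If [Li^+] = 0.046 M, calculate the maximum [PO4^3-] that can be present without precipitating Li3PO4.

Li3PO4(s) ⇌ 3 Li^+ + PO4^3-
Ksp = [Li^+]^3[PO4^3-]
Precipitation begins when Q = Ksp. With [Li^+] = 0.046 M:
5.3 × 10^-10 = (0.046)^3 × [PO4^3-]
[PO4^3-] = (5.3 × 10^-10 / 9.73 x 10^-5) = 5.4 × 10^-6 M

5.4e-6 M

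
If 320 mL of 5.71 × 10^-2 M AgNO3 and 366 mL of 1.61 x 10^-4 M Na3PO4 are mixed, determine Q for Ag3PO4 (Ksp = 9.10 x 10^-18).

Total volume = 320 + 366 = 686 mL.
[Ag^+] = 5.71 x 10^-2 × (320/686) = 2.664 × 10^-2 M
[PO4^3-] = 1.61 × 10^-4 × (366/686) = 8.590 × 10^-5 M
Ag3PO4(s) ⇌ 3 Ag^+ + PO4^3-, so Q = [Ag^+]^3[PO4^3-]
Q = (2.664 × 10^-2)^3(8.590 × 10^-5) = 1.62 × 10^-9
Q > Ksp, so Ag3PO4 will precipitate.

Q ≈ 1.62 x 10^-9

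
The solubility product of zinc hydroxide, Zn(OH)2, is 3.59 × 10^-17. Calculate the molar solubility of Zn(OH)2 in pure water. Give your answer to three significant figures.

Zn(OH)2(s) <=> Zn^2+(aq) + 2 OH^-(aq)
Ksp = [Zn^2+][OH^-]^2
With molar solubility s: [Zn^2+] = s, [OH^-] = 2s.
Substituting: Ksp = s(2s)^2 = 4s^3
Solving, s = (3.59 × 10^-17/4)^(1/3) = 2.08 × 10^-6 M

s = 2.08 × 10^-6 M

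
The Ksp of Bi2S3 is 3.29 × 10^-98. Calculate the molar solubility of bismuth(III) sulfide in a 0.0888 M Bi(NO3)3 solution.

Bi2S3(s) ⇌ 2 Bi^3+(aq) + 3 S^2-(aq)
Ksp = [Bi^3+]^2[S^2-]^3
If s mol/L dissolves here, [Bi^3+] = 0.0888 + 2s ≈ 0.0888, [S^2-] = 3s (since Bi^3+ from Bi(NO3)3 dominates).
Ksp ≈ (0.0888)^2 × (3s)^3
s = 5.37 x 10^-33 M
Check: 2s = 1.1 × 10^-32 ≪ 0.0888, so the approximation is valid.

s ≈ 5.37 x 10^-33 M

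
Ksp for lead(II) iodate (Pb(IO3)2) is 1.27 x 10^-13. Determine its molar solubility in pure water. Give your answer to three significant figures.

s = 3.17e-5 M

Pb(IO3)2(s) ⇌ Pb^2+(aq) + 2 IO3^-(aq)
Ksp = [Pb^2+][IO3^-]^2
Let s = molar solubility. Then [Pb^2+] = s and [IO3^-] = 2s.
Ksp = s(2s)^2 = 4s^3
Solving, s = (1.27 x 10^-13/4)^(1/3) = 3.17 × 10^-5 M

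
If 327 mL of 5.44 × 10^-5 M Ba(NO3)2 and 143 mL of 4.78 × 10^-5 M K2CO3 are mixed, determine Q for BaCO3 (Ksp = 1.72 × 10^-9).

5.50 x 10^-10

Total volume = 327 + 143 = 470 mL.
[Ba^2+] = 5.44 × 10^-5 × (327/470) = 3.785 × 10^-5 M
[CO3^2-] = 4.78 × 10^-5 × (143/470) = 1.454 × 10^-5 M
BaCO3(s) ⇌ Ba^2+ + CO3^2-, so Q = [Ba^2+][CO3^2-]
Q = (3.785 x 10^-5)(1.454 x 10^-5) = 5.50 x 10^-10
Q < Ksp, so no precipitate of BaCO3 forms.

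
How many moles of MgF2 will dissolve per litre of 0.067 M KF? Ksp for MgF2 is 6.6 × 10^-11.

s ≈ 1.5e-8 M

MgF2(s) ⇌ Mg^2+ + 2 F^-
Ksp = [Mg^2+][F^-]^2
Let s be the molar solubility in this solution. [Mg^2+] = s, [F^-] = 0.067 + 2s ≈ 0.067 (common-ion effect: F^- is already 0.067 M).
Ksp ≈ s × (0.067)^2
s = 1.5 × 10^-8 M
Check: 2s = 2.9 × 10^-8 ≪ 0.067, so the approximation is valid.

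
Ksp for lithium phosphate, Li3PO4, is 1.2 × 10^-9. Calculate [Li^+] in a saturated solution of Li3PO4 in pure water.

Li3PO4(s) ⇌ 3 Li^+(aq) + PO4^3-(aq)
Ksp = [Li^+]^3[PO4^3-]
If s mol/L of Li3PO4 dissolves, [Li^+] = 3s and [PO4^3-] = s.
So Ksp = (3s)^3 × s = 27s^4
s = (1.2 × 10^-9 / 27)^(1/4) = 2.58 x 10^-3 M
[Li^+] = 3s = 7.7 × 10^-3 M

7.7 × 10^-3 M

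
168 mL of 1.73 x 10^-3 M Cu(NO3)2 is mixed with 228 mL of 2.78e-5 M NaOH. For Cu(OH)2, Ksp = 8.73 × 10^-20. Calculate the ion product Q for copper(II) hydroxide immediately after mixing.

Q ≈ 1.88e-13

Total volume = 168 + 228 = 396 mL.
[Cu^2+] = 1.73 x 10^-3 × (168/396) = 7.339 × 10^-4 M
[OH^-] = 2.78 x 10^-5 × (228/396) = 1.601 × 10^-5 M
Cu(OH)2(s) <=> Cu^2+(aq) + 2 OH^-(aq), so Q = [Cu^2+][OH^-]^2
Q = (7.339 × 10^-4)(1.601 x 10^-5)^2 = 1.88 x 10^-13
Q > Ksp, so Cu(OH)2 will precipitate.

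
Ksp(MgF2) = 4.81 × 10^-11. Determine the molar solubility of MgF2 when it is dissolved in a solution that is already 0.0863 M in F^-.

s = 6.46 × 10^-9 M

MgF2(s) ⇌ Mg^2+ + 2 F^-
Ksp = [Mg^2+][F^-]^2
Let s be the molar solubility in this solution. [Mg^2+] = s, [F^-] = 0.0863 + 2s ≈ 0.0863 (Ksp is small, so little additional dissolves).
Ksp ≈ s × (0.0863)^2
s = 6.46 x 10^-9 M
Check: 2s = 1.3 x 10^-8 ≪ 0.0863, so the approximation is valid.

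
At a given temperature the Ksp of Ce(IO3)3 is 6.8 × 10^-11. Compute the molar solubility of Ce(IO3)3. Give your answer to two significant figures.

1.3e-3 M

Ce(IO3)3(s) ⇌ Ce^3+ + 3 IO3^-
Ksp = [Ce^3+][IO3^-]^3
If s mol/L of Ce(IO3)3 dissolves, [Ce^3+] = s and [IO3^-] = 3s.
Ksp = s(3s)^3 = 27s^4
Solving, s = (6.8 × 10^-11/27)^(1/4) = 1.3 × 10^-3 M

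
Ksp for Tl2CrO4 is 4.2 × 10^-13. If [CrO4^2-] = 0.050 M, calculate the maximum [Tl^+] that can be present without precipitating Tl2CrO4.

[Tl^+] ≈ 2.9 x 10^-6 M

Tl2CrO4(s) <=> 2 Tl^+(aq) + CrO4^2-(aq)
Ksp = [Tl^+]^2[CrO4^2-]
Precipitation begins when Q = Ksp. With [CrO4^2-] = 0.050 M:
4.2 × 10^-13 = (0.050) × [Tl^+]^2
[Tl^+] = (4.2 × 10^-13 / 5.0 × 10^-2)^(1/2) = 2.9 × 10^-6 M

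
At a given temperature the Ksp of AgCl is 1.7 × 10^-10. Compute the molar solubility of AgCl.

s = 1.3e-5 M

AgCl(s) ⇌ Ag^+(aq) + Cl^-(aq)
Ksp = [Ag^+][Cl^-]
If s mol/L of AgCl dissolves, [Ag^+] = s and [Cl^-] = s.
Ksp = (s)(s) = s^2
s = (1.7 × 10^-10)^(1/2) = 1.3 x 10^-5 M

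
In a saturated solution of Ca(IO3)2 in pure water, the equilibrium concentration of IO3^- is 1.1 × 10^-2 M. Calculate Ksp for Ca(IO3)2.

6.7 × 10^-7

Ca(IO3)2(s) ⇌ Ca^2+ + 2 IO3^-
Stoichiometry gives [Ca^2+] = (1/2)[IO3^-] = 5.50 x 10^-3 M.
Ksp = [Ca^2+][IO3^-]^2
Ksp = 5.50 x 10^-3 × (1.1 × 10^-2)^2 = 6.7 × 10^-7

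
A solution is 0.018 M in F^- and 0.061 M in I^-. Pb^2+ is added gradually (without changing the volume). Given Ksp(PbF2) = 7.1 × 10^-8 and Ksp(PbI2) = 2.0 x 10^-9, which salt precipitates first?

PbI2

Precipitation of each salt starts when its ion product equals its Ksp.
For PbF2: 7.1 × 10^-8 = (0.018)^2 × [Pb^2+]  ⇒  [Pb^2+] = 2.2 × 10^-4 M.
For PbI2: 2.0 x 10^-9 = (0.061)^2 × [Pb^2+]  ⇒  [Pb^2+] = 5.4 × 10^-7 M.
The salt with the lower threshold [Pb^2+] precipitates first: PbI2.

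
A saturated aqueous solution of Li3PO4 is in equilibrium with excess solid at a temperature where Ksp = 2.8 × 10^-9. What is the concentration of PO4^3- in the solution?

Li3PO4(s) <=> 3 Li^+ + PO4^3-
Ksp = [Li^+]^3[PO4^3-]
For each mole of Li3PO4 that dissolves: [Li^+] = 3s, [PO4^3-] = s.
So Ksp = (3s)^3 × s = 27s^4
Solving, s = (2.8 × 10^-9/27)^(1/4) = 3.19 × 10^-3 M
[PO4^3-] = s = 3.2 x 10^-3 M

[PO4^3-] = 3.2 × 10^-3 M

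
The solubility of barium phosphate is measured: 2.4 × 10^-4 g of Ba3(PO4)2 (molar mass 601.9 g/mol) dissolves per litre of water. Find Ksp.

1.1 x 10^-30

Molar solubility s = (2.4 x 10^-4 g/L) / (601.9 g/mol) = 3.99 x 10^-7 M.
Ba3(PO4)2(s) ⇌ 3 Ba^2+(aq) + 2 PO4^3-(aq)
With molar solubility s: [Ba^2+] = 3s, [PO4^3-] = 2s.
Ksp = [Ba^2+]^3[PO4^3-]^2
Substituting: Ksp = (3s)^3(2s)^2 = 108s^5
With s = 3.99 × 10^-7: Ksp = 1.1 × 10^-30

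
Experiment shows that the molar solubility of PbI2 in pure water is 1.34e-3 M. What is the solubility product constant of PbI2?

PbI2(s) <=> Pb^2+(aq) + 2 I^-(aq)
For each mole of PbI2 that dissolves: [Pb^2+] = s, [I^-] = 2s.
Ksp = [Pb^2+][I^-]^2
So Ksp = s × (2s)^2 = 4s^3
With s = 1.34 × 10^-3: Ksp = 9.62 × 10^-9

9.62 x 10^-9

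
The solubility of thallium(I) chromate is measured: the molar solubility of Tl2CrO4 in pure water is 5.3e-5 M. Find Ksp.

Ksp ≈ 6.0 x 10^-13

Tl2CrO4(s) ⇌ 2 Tl^+ + CrO4^2-
For each mole of Tl2CrO4 that dissolves: [Tl^+] = 2s, [CrO4^2-] = s.
Ksp = [Tl^+]^2[CrO4^2-]
Substituting: Ksp = (2s)^2s = 4s^3
Ksp = 4 × (5.3 × 10^-5)^3 = 6.0 × 10^-13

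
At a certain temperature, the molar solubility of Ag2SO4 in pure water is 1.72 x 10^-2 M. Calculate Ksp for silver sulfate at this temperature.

Ag2SO4(s) ⇌ 2 Ag^+(aq) + SO4^2-(aq)
Let s = molar solubility. Then [Ag^+] = 2s and [SO4^2-] = s.
Ksp = [Ag^+]^2[SO4^2-]
So Ksp = (2s)^2 × s = 4s^3
Ksp = 4 × (1.72 × 10^-2)^3 = 2.04 × 10^-5

Ksp = 2.04 × 10^-5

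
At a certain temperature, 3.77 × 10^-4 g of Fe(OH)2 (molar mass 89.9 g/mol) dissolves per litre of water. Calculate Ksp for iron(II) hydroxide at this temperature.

Molar solubility s = (3.77 × 10^-4 g/L) / (89.9 g/mol) = 4.194 × 10^-6 M.
Fe(OH)2(s) ⇌ Fe^2+(aq) + 2 OH^-(aq)
Let s = molar solubility. Then [Fe^2+] = s and [OH^-] = 2s.
Ksp = [Fe^2+][OH^-]^2
So Ksp = s × (2s)^2 = 4s^3
Ksp = 4 × (4.194 × 10^-6)^3 = 2.95 × 10^-16

2.95 x 10^-16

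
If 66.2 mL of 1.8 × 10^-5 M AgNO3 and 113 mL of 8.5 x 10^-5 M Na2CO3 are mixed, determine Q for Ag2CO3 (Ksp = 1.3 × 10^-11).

Total volume = 66.2 + 113 = 179.2 mL.
[Ag^+] = 1.8 × 10^-5 × (66.2/179.2) = 6.65 × 10^-6 M
[CO3^2-] = 8.5 x 10^-5 × (113/179.2) = 5.36 × 10^-5 M
Ag2CO3(s) ⇌ 2 Ag^+ + CO3^2-, so Q = [Ag^+]^2[CO3^2-]
Q = (6.65 × 10^-6)^2(5.36 × 10^-5) = 2.4 × 10^-15
Q < Ksp, so no precipitate of Ag2CO3 forms.

Q = 2.4 × 10^-15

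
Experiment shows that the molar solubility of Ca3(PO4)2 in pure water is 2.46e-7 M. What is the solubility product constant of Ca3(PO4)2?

Ca3(PO4)2(s) ⇌ 3 Ca^2+ + 2 PO4^3-
For each mole of Ca3(PO4)2 that dissolves: [Ca^2+] = 3s, [PO4^3-] = 2s.
Ksp = [Ca^2+]^3[PO4^3-]^2
Substituting: Ksp = (3s)^3(2s)^2 = 108s^5
Ksp = 108 × (2.46 × 10^-7)^5 = 9.73 × 10^-32

9.73 × 10^-32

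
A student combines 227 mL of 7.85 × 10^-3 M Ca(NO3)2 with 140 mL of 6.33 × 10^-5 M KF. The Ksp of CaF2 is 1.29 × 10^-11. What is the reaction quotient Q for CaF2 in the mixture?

Q = 2.83e-12

Total volume = 227 + 140 = 367 mL.
[Ca^2+] = 7.85 × 10^-3 × (227/367) = 4.855 × 10^-3 M
[F^-] = 6.33 x 10^-5 × (140/367) = 2.415 × 10^-5 M
CaF2(s) <=> Ca^2+ + 2 F^-, so Q = [Ca^2+][F^-]^2
Q = (4.855 x 10^-3)(2.415 x 10^-5)^2 = 2.83 x 10^-12
Q < Ksp, so no precipitate of CaF2 forms.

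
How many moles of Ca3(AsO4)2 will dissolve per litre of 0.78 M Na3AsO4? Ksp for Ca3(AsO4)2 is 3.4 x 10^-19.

Ca3(AsO4)2(s) ⇌ 3 Ca^2+(aq) + 2 AsO4^3-(aq)
Ksp = [Ca^2+]^3[AsO4^3-]^2
Let s = moles of Ca3(AsO4)2 that dissolve per litre. [Ca^2+] = 3s, [AsO4^3-] = 0.78 + 2s ≈ 0.78 (Ksp is small, so little additional dissolves).
Ksp ≈ (3s)^3 × (0.78)^2
s = 2.7 × 10^-7 M
Check: 2s = 5.5 x 10^-7 ≪ 0.78, so the approximation is valid.

s ≈ 2.7 × 10^-7 M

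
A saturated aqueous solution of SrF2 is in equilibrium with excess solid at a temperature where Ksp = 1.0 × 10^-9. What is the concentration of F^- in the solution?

[F^-] ≈ 1.3e-3 M

SrF2(s) <=> Sr^2+ + 2 F^-
Ksp = [Sr^2+][F^-]^2
If s mol/L of SrF2 dissolves, [Sr^2+] = s and [F^-] = 2s.
So Ksp = s × (2s)^2 = 4s^3
s^3 = 1.0 × 10^-9 / 4, so s = 6.30 × 10^-4 M
[F^-] = 2s = 1.3 × 10^-3 M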